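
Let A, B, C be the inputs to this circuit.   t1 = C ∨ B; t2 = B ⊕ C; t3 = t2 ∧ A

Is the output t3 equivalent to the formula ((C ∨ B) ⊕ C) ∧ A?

t2 = B ⊕ C
t3 = t2 ∧ A = (B ⊕ C) ∧ A
At A=1, B=0, C=1: circuit gives 1, formula gives 0.

No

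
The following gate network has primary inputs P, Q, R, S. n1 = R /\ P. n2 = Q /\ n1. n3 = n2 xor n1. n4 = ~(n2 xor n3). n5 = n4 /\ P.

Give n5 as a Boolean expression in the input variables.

n1 = R /\ P
n2 = Q /\ n1 = Q /\ (R /\ P)
n3 = n2 xor n1 = (Q /\ (R /\ P)) xor (R /\ P)
n4 = ~(n2 xor n3) = ~((Q /\ (R /\ P)) xor ((Q /\ (R /\ P)) xor (R /\ P)))
n5 = n4 /\ P = (~((Q /\ (R /\ P)) xor ((Q /\ (R /\ P)) xor (R /\ P)))) /\ P

(~((Q /\ (R /\ P)) xor ((Q /\ (R /\ P)) xor (R /\ P)))) /\ P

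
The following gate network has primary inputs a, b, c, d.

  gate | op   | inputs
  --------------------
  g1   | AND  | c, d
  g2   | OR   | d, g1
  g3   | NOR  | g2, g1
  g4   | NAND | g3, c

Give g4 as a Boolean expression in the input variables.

g1 = c AND d
g2 = d OR g1 = d OR (c AND d)
g3 = g2 NOR g1 = (d OR (c AND d)) NOR (c AND d)
g4 = g3 NAND c = ((d OR (c AND d)) NOR (c AND d)) NAND c

((d OR (c AND d)) NOR (c AND d)) NAND c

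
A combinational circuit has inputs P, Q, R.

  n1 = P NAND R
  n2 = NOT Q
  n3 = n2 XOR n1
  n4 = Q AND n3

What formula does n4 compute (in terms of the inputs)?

Q AND (NOT Q XOR (P NAND R))

n1 = P NAND R
n2 = NOT Q
n3 = n2 XOR n1 = NOT Q XOR (P NAND R)
n4 = Q AND n3 = Q AND (NOT Q XOR (P NAND R))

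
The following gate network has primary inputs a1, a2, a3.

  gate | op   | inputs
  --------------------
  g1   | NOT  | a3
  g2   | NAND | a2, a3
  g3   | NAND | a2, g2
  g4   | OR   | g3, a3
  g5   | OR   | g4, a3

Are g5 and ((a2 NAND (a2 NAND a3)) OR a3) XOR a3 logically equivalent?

g2 = a2 NAND a3
g3 = a2 NAND g2 = a2 NAND (a2 NAND a3)
g4 = g3 OR a3 = (a2 NAND (a2 NAND a3)) OR a3
g5 = g4 OR a3 = ((a2 NAND (a2 NAND a3)) OR a3) OR a3
At a1=0, a2=0, a3=1: circuit gives 1, formula gives 0.

No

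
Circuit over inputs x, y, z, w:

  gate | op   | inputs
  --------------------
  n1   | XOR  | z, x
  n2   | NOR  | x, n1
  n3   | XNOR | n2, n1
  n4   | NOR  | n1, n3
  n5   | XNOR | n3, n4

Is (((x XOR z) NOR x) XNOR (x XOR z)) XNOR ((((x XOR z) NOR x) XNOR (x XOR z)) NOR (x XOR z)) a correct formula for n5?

Yes

n1 = z XOR x
n2 = x NOR n1 = x NOR (z XOR x)
n3 = n2 XNOR n1 = (x NOR (z XOR x)) XNOR (z XOR x)
n4 = n1 NOR n3 = (z XOR x) NOR ((x NOR (z XOR x)) XNOR (z XOR x))
n5 = n3 XNOR n4 = ((x NOR (z XOR x)) XNOR (z XOR x)) XNOR ((z XOR x) NOR ((x NOR (z XOR x)) XNOR (z XOR x)))
At x=0, y=0, z=0, w=0: circuit gives 0, formula gives 0.
At x=0, y=0, z=1, w=0: circuit gives 1, formula gives 1.
Agrees on all 16 inputs.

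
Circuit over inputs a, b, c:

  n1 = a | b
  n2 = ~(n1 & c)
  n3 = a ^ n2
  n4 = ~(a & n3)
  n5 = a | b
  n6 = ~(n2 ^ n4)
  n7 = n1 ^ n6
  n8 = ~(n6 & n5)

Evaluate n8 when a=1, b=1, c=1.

n1 = 1 | 1 = 1
n2 = ~(1 & 1) = 0
n3 = 1 ^ 0 = 1
n4 = ~(1 & 1) = 0
n5 = 1 | 1 = 1
n6 = ~(0 ^ 0) = 1
n8 = ~(1 & 1) = 0

0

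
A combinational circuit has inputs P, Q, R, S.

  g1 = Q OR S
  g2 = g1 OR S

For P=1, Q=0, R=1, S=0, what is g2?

0

g1 = 0 OR 0 = 0
g2 = 0 OR 0 = 0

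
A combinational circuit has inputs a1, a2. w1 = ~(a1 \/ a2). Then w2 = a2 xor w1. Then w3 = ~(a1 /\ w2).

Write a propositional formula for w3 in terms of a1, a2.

~(a1 /\ (a2 xor (~(a1 \/ a2))))

w1 = ~(a1 \/ a2)
w2 = a2 xor w1 = a2 xor (~(a1 \/ a2))
w3 = ~(a1 /\ w2) = ~(a1 /\ (a2 xor (~(a1 \/ a2))))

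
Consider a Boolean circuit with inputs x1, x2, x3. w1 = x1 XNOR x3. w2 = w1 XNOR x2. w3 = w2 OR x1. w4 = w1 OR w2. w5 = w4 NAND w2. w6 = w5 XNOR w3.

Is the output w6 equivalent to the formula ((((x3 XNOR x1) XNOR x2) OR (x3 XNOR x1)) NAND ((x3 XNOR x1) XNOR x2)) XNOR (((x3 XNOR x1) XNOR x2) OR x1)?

Yes

w1 = x1 XNOR x3
w2 = w1 XNOR x2 = (x1 XNOR x3) XNOR x2
w3 = w2 OR x1 = ((x1 XNOR x3) XNOR x2) OR x1
w4 = w1 OR w2 = (x1 XNOR x3) OR ((x1 XNOR x3) XNOR x2)
w5 = w4 NAND w2 = ((x1 XNOR x3) OR ((x1 XNOR x3) XNOR x2)) NAND ((x1 XNOR x3) XNOR x2)
w6 = w5 XNOR w3 = (((x1 XNOR x3) OR ((x1 XNOR x3) XNOR x2)) NAND ((x1 XNOR x3) XNOR x2)) XNOR (((x1 XNOR x3) XNOR x2) OR x1)
At x1=0, x2=0, x3=0: circuit gives 0, formula gives 0.
At x1=1, x2=0, x3=1: circuit gives 1, formula gives 1.
Agrees on all 8 inputs.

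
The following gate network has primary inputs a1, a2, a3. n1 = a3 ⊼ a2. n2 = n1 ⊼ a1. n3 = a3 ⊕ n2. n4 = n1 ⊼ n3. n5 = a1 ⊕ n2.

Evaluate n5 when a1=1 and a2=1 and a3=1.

n1 = 1 ⊼ 1 = 0
n2 = 0 ⊼ 1 = 1
n5 = 1 ⊕ 1 = 0

0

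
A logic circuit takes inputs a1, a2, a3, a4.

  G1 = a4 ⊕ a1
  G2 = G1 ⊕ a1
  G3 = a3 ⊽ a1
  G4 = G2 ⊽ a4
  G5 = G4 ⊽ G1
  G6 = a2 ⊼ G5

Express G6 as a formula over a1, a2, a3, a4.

a2 ⊼ ((((a4 ⊕ a1) ⊕ a1) ⊽ a4) ⊽ (a4 ⊕ a1))

G1 = a4 ⊕ a1
G2 = G1 ⊕ a1 = (a4 ⊕ a1) ⊕ a1
G4 = G2 ⊽ a4 = ((a4 ⊕ a1) ⊕ a1) ⊽ a4
G5 = G4 ⊽ G1 = (((a4 ⊕ a1) ⊕ a1) ⊽ a4) ⊽ (a4 ⊕ a1)
G6 = a2 ⊼ G5 = a2 ⊼ ((((a4 ⊕ a1) ⊕ a1) ⊽ a4) ⊽ (a4 ⊕ a1))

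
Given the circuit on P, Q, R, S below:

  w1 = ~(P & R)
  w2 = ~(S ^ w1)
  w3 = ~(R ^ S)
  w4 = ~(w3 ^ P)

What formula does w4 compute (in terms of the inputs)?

w3 = ~(R ^ S)
w4 = ~(w3 ^ P) = ~((~(R ^ S)) ^ P)

~((~(R ^ S)) ^ P)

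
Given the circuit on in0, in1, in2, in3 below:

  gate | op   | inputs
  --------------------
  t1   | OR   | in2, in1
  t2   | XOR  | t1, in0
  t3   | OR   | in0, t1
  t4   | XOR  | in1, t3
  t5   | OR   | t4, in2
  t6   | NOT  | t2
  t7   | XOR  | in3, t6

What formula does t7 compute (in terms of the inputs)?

t1 = in2 OR in1
t2 = t1 XOR in0 = (in2 OR in1) XOR in0
t6 = NOT t2 = NOT ((in2 OR in1) XOR in0)
t7 = in3 XOR t6 = in3 XOR NOT ((in2 OR in1) XOR in0)

in3 XOR NOT ((in2 OR in1) XOR in0)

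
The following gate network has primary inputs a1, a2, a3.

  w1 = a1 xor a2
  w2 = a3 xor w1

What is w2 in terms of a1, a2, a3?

w1 = a1 xor a2
w2 = a3 xor w1 = a3 xor (a1 xor a2)

a3 xor (a1 xor a2)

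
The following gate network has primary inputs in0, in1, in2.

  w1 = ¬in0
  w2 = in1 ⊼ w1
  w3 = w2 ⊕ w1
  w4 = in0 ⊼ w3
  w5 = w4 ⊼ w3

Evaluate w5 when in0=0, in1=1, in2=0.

w1 = ¬0 = 1
w2 = 1 ⊼ 1 = 0
w3 = 0 ⊕ 1 = 1
w4 = 0 ⊼ 1 = 1
w5 = 1 ⊼ 1 = 0

0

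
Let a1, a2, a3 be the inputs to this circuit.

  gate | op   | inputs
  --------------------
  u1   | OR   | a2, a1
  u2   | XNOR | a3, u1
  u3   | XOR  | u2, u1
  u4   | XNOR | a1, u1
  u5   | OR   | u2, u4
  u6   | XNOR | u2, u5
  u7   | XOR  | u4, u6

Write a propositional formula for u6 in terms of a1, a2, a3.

(a3 XNOR (a2 OR a1)) XNOR ((a3 XNOR (a2 OR a1)) OR (a1 XNOR (a2 OR a1)))

u1 = a2 OR a1
u2 = a3 XNOR u1 = a3 XNOR (a2 OR a1)
u4 = a1 XNOR u1 = a1 XNOR (a2 OR a1)
u5 = u2 OR u4 = (a3 XNOR (a2 OR a1)) OR (a1 XNOR (a2 OR a1))
u6 = u2 XNOR u5 = (a3 XNOR (a2 OR a1)) XNOR ((a3 XNOR (a2 OR a1)) OR (a1 XNOR (a2 OR a1)))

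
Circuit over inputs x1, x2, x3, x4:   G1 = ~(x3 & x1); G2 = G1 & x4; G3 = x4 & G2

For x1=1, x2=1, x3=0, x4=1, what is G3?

1

G1 = ~(0 & 1) = 1
G2 = 1 & 1 = 1
G3 = 1 & 1 = 1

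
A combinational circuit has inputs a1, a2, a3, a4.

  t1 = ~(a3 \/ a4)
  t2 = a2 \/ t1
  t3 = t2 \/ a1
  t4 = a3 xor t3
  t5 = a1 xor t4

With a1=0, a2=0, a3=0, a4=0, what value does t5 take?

1

t1 = ~(0 \/ 0) = 1
t2 = 0 \/ 1 = 1
t3 = 1 \/ 0 = 1
t4 = 0 xor 1 = 1
t5 = 0 xor 1 = 1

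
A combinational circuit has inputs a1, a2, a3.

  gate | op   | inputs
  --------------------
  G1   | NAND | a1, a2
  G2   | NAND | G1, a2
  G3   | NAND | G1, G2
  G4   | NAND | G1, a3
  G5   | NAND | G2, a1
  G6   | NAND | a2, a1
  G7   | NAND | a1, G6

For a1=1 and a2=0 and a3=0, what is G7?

0

G6 = 0 NAND 1 = 1
G7 = 1 NAND 1 = 0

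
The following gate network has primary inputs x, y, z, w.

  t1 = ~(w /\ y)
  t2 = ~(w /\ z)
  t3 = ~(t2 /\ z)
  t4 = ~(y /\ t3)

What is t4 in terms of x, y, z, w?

~(y /\ (~((~(w /\ z)) /\ z)))

t2 = ~(w /\ z)
t3 = ~(t2 /\ z) = ~((~(w /\ z)) /\ z)
t4 = ~(y /\ t3) = ~(y /\ (~((~(w /\ z)) /\ z)))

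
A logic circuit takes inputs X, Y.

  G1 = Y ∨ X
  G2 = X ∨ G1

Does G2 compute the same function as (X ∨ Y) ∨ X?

G1 = Y ∨ X
G2 = X ∨ G1 = X ∨ (Y ∨ X)
At X=0, Y=0: circuit gives 0, formula gives 0.
At X=0, Y=1: circuit gives 1, formula gives 1.
Agrees on all 4 inputs.

Yes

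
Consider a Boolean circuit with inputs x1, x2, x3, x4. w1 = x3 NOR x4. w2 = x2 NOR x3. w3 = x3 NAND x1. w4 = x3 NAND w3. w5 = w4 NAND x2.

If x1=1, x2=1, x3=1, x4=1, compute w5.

0

w3 = 1 NAND 1 = 0
w4 = 1 NAND 0 = 1
w5 = 1 NAND 1 = 0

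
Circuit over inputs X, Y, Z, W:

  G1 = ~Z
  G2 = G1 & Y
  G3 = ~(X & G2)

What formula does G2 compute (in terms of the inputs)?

G1 = ~Z
G2 = G1 & Y = ~Z & Y

~Z & Y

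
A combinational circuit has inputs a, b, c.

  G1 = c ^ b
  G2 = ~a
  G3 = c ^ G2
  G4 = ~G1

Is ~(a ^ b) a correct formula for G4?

No

G1 = c ^ b
G4 = ~G1 = ~(c ^ b)
At a=0, b=0, c=1: circuit gives 0, formula gives 1.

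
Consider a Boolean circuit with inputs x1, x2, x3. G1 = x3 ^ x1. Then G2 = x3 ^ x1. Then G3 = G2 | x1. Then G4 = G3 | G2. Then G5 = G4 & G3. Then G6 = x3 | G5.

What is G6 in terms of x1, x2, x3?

G2 = x3 ^ x1
G3 = G2 | x1 = (x3 ^ x1) | x1
G4 = G3 | G2 = ((x3 ^ x1) | x1) | (x3 ^ x1)
G5 = G4 & G3 = (((x3 ^ x1) | x1) | (x3 ^ x1)) & ((x3 ^ x1) | x1)
G6 = x3 | G5 = x3 | ((((x3 ^ x1) | x1) | (x3 ^ x1)) & ((x3 ^ x1) | x1))

x3 | ((((x3 ^ x1) | x1) | (x3 ^ x1)) & ((x3 ^ x1) | x1))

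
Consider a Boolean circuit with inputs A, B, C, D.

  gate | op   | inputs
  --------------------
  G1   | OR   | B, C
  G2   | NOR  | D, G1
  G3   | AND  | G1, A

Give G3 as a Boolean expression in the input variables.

(B OR C) AND A

G1 = B OR C
G3 = G1 AND A = (B OR C) AND A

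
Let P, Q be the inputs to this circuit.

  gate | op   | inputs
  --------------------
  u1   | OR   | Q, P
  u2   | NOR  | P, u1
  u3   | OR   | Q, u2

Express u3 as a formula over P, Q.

u1 = Q OR P
u2 = P NOR u1 = P NOR (Q OR P)
u3 = Q OR u2 = Q OR (P NOR (Q OR P))

Q OR (P NOR (Q OR P))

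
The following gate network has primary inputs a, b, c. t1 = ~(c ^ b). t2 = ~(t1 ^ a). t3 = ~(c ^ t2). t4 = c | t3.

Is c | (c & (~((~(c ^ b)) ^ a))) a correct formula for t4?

t1 = ~(c ^ b)
t2 = ~(t1 ^ a) = ~((~(c ^ b)) ^ a)
t3 = ~(c ^ t2) = ~(c ^ (~((~(c ^ b)) ^ a)))
t4 = c | t3 = c | (~(c ^ (~((~(c ^ b)) ^ a))))
At a=0, b=0, c=0: circuit gives 1, formula gives 0.

No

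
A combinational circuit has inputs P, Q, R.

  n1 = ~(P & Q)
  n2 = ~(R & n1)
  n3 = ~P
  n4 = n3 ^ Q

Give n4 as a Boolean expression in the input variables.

~P ^ Q

n3 = ~P
n4 = n3 ^ Q = ~P ^ Q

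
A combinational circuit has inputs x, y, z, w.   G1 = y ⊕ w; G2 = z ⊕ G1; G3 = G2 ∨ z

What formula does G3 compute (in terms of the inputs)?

G1 = y ⊕ w
G2 = z ⊕ G1 = z ⊕ (y ⊕ w)
G3 = G2 ∨ z = (z ⊕ (y ⊕ w)) ∨ z

(z ⊕ (y ⊕ w)) ∨ z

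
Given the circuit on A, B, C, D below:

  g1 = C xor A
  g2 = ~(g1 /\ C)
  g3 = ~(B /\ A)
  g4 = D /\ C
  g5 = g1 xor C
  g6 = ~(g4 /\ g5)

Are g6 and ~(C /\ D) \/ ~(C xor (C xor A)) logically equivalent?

Yes

g1 = C xor A
g4 = D /\ C
g5 = g1 xor C = (C xor A) xor C
g6 = ~(g4 /\ g5) = ~((D /\ C) /\ ((C xor A) xor C))
At A=1, B=0, C=1, D=1: circuit gives 0, formula gives 0.
At A=0, B=0, C=0, D=0: circuit gives 1, formula gives 1.
Agrees on all 16 inputs.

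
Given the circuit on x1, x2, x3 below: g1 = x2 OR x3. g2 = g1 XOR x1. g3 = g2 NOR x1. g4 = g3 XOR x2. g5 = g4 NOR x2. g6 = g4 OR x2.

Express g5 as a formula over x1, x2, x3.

((((x2 OR x3) XOR x1) NOR x1) XOR x2) NOR x2

g1 = x2 OR x3
g2 = g1 XOR x1 = (x2 OR x3) XOR x1
g3 = g2 NOR x1 = ((x2 OR x3) XOR x1) NOR x1
g4 = g3 XOR x2 = (((x2 OR x3) XOR x1) NOR x1) XOR x2
g5 = g4 NOR x2 = ((((x2 OR x3) XOR x1) NOR x1) XOR x2) NOR x2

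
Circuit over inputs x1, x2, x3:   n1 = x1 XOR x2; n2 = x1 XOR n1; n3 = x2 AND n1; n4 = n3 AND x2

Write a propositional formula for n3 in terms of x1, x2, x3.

n1 = x1 XOR x2
n3 = x2 AND n1 = x2 AND (x1 XOR x2)

x2 AND (x1 XOR x2)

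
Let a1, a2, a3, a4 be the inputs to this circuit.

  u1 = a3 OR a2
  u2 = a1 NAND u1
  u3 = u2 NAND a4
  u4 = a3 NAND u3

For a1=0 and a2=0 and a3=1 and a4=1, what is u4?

u1 = 1 OR 0 = 1
u2 = 0 NAND 1 = 1
u3 = 1 NAND 1 = 0
u4 = 1 NAND 0 = 1

1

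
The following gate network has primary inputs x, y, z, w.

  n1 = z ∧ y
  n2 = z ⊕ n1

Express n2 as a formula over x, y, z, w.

z ⊕ (z ∧ y)

n1 = z ∧ y
n2 = z ⊕ n1 = z ⊕ (z ∧ y)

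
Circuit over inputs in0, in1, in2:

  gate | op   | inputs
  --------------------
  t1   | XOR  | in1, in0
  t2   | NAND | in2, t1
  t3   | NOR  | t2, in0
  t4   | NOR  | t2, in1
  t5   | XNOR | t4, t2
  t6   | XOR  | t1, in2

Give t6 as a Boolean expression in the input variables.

t1 = in1 XOR in0
t6 = t1 XOR in2 = (in1 XOR in0) XOR in2

(in1 XOR in0) XOR in2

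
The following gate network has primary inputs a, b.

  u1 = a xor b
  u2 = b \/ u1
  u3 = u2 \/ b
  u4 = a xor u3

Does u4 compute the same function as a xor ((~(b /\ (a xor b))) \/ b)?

u1 = a xor b
u2 = b \/ u1 = b \/ (a xor b)
u3 = u2 \/ b = (b \/ (a xor b)) \/ b
u4 = a xor u3 = a xor ((b \/ (a xor b)) \/ b)
At a=0, b=0: circuit gives 0, formula gives 1.

No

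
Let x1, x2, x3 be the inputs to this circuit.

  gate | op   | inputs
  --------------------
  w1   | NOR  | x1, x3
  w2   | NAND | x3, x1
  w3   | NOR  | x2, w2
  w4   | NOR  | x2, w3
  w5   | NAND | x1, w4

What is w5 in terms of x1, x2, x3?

w2 = x3 NAND x1
w3 = x2 NOR w2 = x2 NOR (x3 NAND x1)
w4 = x2 NOR w3 = x2 NOR (x2 NOR (x3 NAND x1))
w5 = x1 NAND w4 = x1 NAND (x2 NOR (x2 NOR (x3 NAND x1)))

x1 NAND (x2 NOR (x2 NOR (x3 NAND x1)))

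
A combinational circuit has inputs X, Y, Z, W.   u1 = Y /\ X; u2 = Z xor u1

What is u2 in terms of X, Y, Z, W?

Z xor (Y /\ X)

u1 = Y /\ X
u2 = Z xor u1 = Z xor (Y /\ X)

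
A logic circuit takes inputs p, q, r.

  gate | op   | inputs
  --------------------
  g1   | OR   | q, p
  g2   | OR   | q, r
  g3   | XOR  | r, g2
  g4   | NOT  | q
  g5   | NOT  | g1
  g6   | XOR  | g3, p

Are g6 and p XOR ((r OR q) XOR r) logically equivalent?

Yes

g2 = q OR r
g3 = r XOR g2 = r XOR (q OR r)
g6 = g3 XOR p = (r XOR (q OR r)) XOR p
At p=0, q=0, r=0: circuit gives 0, formula gives 0.
At p=0, q=1, r=0: circuit gives 1, formula gives 1.
Agrees on all 8 inputs.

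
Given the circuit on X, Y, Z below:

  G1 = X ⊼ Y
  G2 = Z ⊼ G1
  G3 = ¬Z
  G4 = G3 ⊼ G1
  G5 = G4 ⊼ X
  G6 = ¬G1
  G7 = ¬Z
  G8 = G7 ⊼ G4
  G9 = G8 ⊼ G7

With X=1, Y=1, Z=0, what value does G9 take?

G1 = 1 ⊼ 1 = 0
G3 = ¬0 = 1
G4 = 1 ⊼ 0 = 1
G7 = ¬0 = 1
G8 = 1 ⊼ 1 = 0
G9 = 0 ⊼ 1 = 1

1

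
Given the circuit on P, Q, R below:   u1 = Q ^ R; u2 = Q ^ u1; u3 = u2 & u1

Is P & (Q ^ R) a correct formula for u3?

u1 = Q ^ R
u2 = Q ^ u1 = Q ^ (Q ^ R)
u3 = u2 & u1 = (Q ^ (Q ^ R)) & (Q ^ R)
At P=0, Q=0, R=1: circuit gives 1, formula gives 0.

No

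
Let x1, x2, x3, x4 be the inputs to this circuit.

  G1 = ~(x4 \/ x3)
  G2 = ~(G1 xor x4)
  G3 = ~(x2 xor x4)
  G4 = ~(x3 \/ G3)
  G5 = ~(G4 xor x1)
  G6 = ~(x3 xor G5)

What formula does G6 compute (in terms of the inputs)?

G3 = ~(x2 xor x4)
G4 = ~(x3 \/ G3) = ~(x3 \/ (~(x2 xor x4)))
G5 = ~(G4 xor x1) = ~((~(x3 \/ (~(x2 xor x4)))) xor x1)
G6 = ~(x3 xor G5) = ~(x3 xor (~((~(x3 \/ (~(x2 xor x4)))) xor x1)))

~(x3 xor (~((~(x3 \/ (~(x2 xor x4)))) xor x1)))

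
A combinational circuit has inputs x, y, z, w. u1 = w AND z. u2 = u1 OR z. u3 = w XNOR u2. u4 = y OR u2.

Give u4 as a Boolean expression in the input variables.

y OR ((w AND z) OR z)

u1 = w AND z
u2 = u1 OR z = (w AND z) OR z
u4 = y OR u2 = y OR ((w AND z) OR z)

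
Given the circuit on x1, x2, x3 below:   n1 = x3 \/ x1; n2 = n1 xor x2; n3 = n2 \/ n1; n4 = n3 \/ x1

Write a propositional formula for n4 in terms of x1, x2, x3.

(((x3 \/ x1) xor x2) \/ (x3 \/ x1)) \/ x1

n1 = x3 \/ x1
n2 = n1 xor x2 = (x3 \/ x1) xor x2
n3 = n2 \/ n1 = ((x3 \/ x1) xor x2) \/ (x3 \/ x1)
n4 = n3 \/ x1 = (((x3 \/ x1) xor x2) \/ (x3 \/ x1)) \/ x1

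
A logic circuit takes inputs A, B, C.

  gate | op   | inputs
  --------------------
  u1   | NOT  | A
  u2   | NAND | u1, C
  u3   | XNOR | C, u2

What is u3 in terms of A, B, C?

u1 = NOT A
u2 = u1 NAND C = NOT A NAND C
u3 = C XNOR u2 = C XNOR (NOT A NAND C)

C XNOR (NOT A NAND C)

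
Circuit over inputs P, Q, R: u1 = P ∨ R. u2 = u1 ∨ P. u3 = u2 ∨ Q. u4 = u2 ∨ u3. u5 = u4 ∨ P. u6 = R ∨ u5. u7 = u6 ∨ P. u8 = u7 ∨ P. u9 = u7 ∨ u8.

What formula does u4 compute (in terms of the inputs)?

((P ∨ R) ∨ P) ∨ (((P ∨ R) ∨ P) ∨ Q)

u1 = P ∨ R
u2 = u1 ∨ P = (P ∨ R) ∨ P
u3 = u2 ∨ Q = ((P ∨ R) ∨ P) ∨ Q
u4 = u2 ∨ u3 = ((P ∨ R) ∨ P) ∨ (((P ∨ R) ∨ P) ∨ Q)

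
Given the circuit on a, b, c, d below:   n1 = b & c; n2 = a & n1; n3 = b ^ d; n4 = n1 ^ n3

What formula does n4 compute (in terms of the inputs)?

(b & c) ^ (b ^ d)

n1 = b & c
n3 = b ^ d
n4 = n1 ^ n3 = (b & c) ^ (b ^ d)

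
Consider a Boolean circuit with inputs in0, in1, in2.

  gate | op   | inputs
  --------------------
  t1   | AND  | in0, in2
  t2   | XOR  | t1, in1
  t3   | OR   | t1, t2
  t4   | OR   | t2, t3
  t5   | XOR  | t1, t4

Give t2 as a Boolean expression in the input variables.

(in0 AND in2) XOR in1

t1 = in0 AND in2
t2 = t1 XOR in1 = (in0 AND in2) XOR in1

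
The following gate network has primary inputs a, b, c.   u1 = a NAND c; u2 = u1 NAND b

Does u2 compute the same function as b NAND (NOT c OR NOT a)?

u1 = a NAND c
u2 = u1 NAND b = (a NAND c) NAND b
At a=0, b=1, c=0: circuit gives 0, formula gives 0.
At a=0, b=0, c=0: circuit gives 1, formula gives 1.
Agrees on all 8 inputs.

Yes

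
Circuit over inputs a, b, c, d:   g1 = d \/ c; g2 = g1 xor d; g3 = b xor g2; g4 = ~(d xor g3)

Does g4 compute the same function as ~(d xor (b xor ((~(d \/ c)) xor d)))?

g1 = d \/ c
g2 = g1 xor d = (d \/ c) xor d
g3 = b xor g2 = b xor ((d \/ c) xor d)
g4 = ~(d xor g3) = ~(d xor (b xor ((d \/ c) xor d)))
At a=0, b=0, c=0, d=0: circuit gives 1, formula gives 0.

No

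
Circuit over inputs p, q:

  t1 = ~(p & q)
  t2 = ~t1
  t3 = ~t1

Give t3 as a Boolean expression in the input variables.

~(~(p & q))

t1 = ~(p & q)
t3 = ~t1 = ~(~(p & q))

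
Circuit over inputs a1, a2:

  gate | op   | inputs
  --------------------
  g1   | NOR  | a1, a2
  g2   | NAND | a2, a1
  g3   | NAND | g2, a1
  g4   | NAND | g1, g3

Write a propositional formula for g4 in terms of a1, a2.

g1 = a1 NOR a2
g2 = a2 NAND a1
g3 = g2 NAND a1 = (a2 NAND a1) NAND a1
g4 = g1 NAND g3 = (a1 NOR a2) NAND ((a2 NAND a1) NAND a1)

(a1 NOR a2) NAND ((a2 NAND a1) NAND a1)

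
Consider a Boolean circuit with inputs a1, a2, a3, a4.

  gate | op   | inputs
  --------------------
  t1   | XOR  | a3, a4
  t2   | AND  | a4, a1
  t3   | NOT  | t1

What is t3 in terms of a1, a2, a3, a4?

NOT (a3 XOR a4)

t1 = a3 XOR a4
t3 = NOT t1 = NOT (a3 XOR a4)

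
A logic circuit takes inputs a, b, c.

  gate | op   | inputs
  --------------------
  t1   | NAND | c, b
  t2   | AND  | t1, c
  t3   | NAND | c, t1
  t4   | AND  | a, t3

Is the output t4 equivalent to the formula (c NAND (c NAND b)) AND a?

t1 = c NAND b
t3 = c NAND t1 = c NAND (c NAND b)
t4 = a AND t3 = a AND (c NAND (c NAND b))
At a=0, b=0, c=0: circuit gives 0, formula gives 0.
At a=1, b=0, c=0: circuit gives 1, formula gives 1.
Agrees on all 8 inputs.

Yes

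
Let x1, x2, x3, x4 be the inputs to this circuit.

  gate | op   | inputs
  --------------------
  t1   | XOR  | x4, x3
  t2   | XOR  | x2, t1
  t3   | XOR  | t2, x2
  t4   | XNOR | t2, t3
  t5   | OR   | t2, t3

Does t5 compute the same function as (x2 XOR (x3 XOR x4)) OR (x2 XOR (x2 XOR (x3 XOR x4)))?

Yes

t1 = x4 XOR x3
t2 = x2 XOR t1 = x2 XOR (x4 XOR x3)
t3 = t2 XOR x2 = (x2 XOR (x4 XOR x3)) XOR x2
t5 = t2 OR t3 = (x2 XOR (x4 XOR x3)) OR ((x2 XOR (x4 XOR x3)) XOR x2)
At x1=0, x2=0, x3=0, x4=0: circuit gives 0, formula gives 0.
At x1=0, x2=0, x3=0, x4=1: circuit gives 1, formula gives 1.
Agrees on all 16 inputs.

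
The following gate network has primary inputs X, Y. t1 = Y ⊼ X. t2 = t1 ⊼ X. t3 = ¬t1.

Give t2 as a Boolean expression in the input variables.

t1 = Y ⊼ X
t2 = t1 ⊼ X = (Y ⊼ X) ⊼ X

(Y ⊼ X) ⊼ X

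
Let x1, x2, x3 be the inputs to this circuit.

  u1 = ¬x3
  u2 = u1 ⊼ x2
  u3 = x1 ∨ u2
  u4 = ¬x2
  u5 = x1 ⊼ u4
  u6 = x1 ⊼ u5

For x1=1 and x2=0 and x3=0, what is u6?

1

u4 = ¬0 = 1
u5 = 1 ⊼ 1 = 0
u6 = 1 ⊼ 0 = 1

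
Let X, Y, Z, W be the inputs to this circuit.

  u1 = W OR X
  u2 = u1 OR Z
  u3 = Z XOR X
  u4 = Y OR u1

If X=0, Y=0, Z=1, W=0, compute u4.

0

u1 = 0 OR 0 = 0
u4 = 0 OR 0 = 0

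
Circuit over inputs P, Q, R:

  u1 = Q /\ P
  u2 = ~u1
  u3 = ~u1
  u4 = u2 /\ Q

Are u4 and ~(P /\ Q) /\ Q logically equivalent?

Yes

u1 = Q /\ P
u2 = ~u1 = ~(Q /\ P)
u4 = u2 /\ Q = ~(Q /\ P) /\ Q
At P=0, Q=0, R=0: circuit gives 0, formula gives 0.
At P=0, Q=1, R=0: circuit gives 1, formula gives 1.
Agrees on all 8 inputs.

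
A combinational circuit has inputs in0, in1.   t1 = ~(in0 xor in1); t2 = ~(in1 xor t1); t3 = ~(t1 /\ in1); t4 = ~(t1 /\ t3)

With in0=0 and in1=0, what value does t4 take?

0

t1 = ~(0 xor 0) = 1
t3 = ~(1 /\ 0) = 1
t4 = ~(1 /\ 1) = 0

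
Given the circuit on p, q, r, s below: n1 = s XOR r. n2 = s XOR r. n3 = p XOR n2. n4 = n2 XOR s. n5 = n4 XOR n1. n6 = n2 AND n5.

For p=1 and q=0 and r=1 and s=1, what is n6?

0

n1 = 1 XOR 1 = 0
n2 = 1 XOR 1 = 0
n4 = 0 XOR 1 = 1
n5 = 1 XOR 0 = 1
n6 = 0 AND 1 = 0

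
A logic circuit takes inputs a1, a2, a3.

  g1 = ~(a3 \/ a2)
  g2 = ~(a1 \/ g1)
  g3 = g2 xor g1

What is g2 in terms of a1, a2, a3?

~(a1 \/ (~(a3 \/ a2)))

g1 = ~(a3 \/ a2)
g2 = ~(a1 \/ g1) = ~(a1 \/ (~(a3 \/ a2)))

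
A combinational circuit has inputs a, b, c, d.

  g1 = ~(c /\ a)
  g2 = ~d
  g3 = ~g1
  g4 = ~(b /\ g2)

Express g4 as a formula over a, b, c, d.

~(b /\ ~d)

g2 = ~d
g4 = ~(b /\ g2) = ~(b /\ ~d)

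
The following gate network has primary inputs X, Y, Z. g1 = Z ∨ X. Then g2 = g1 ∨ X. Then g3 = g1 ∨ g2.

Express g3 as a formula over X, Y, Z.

g1 = Z ∨ X
g2 = g1 ∨ X = (Z ∨ X) ∨ X
g3 = g1 ∨ g2 = (Z ∨ X) ∨ ((Z ∨ X) ∨ X)

(Z ∨ X) ∨ ((Z ∨ X) ∨ X)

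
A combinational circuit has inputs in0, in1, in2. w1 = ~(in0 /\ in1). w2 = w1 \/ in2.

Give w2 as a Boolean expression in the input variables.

w1 = ~(in0 /\ in1)
w2 = w1 \/ in2 = (~(in0 /\ in1)) \/ in2

(~(in0 /\ in1)) \/ in2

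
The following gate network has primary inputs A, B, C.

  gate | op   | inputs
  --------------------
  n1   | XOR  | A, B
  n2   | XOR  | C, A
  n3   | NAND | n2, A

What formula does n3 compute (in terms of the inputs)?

n2 = C XOR A
n3 = n2 NAND A = (C XOR A) NAND A

(C XOR A) NAND A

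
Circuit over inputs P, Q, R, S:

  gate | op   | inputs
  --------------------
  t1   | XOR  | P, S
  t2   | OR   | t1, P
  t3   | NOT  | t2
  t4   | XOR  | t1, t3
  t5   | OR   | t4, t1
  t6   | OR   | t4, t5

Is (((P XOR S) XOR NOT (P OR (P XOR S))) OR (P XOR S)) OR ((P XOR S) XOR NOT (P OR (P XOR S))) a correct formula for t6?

Yes

t1 = P XOR S
t2 = t1 OR P = (P XOR S) OR P
t3 = NOT t2 = NOT ((P XOR S) OR P)
t4 = t1 XOR t3 = (P XOR S) XOR NOT ((P XOR S) OR P)
t5 = t4 OR t1 = ((P XOR S) XOR NOT ((P XOR S) OR P)) OR (P XOR S)
t6 = t4 OR t5 = ((P XOR S) XOR NOT ((P XOR S) OR P)) OR (((P XOR S) XOR NOT ((P XOR S) OR P)) OR (P XOR S))
At P=1, Q=0, R=0, S=1: circuit gives 0, formula gives 0.
At P=0, Q=0, R=0, S=0: circuit gives 1, formula gives 1.
Agrees on all 16 inputs.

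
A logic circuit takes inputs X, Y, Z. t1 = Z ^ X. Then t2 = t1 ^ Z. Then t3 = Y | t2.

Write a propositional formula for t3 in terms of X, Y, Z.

Y | ((Z ^ X) ^ Z)

t1 = Z ^ X
t2 = t1 ^ Z = (Z ^ X) ^ Z
t3 = Y | t2 = Y | ((Z ^ X) ^ Z)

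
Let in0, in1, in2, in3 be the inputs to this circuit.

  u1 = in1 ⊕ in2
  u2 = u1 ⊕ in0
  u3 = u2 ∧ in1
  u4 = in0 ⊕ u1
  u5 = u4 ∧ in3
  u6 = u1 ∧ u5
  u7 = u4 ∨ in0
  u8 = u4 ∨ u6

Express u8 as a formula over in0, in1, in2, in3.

u1 = in1 ⊕ in2
u4 = in0 ⊕ u1 = in0 ⊕ (in1 ⊕ in2)
u5 = u4 ∧ in3 = (in0 ⊕ (in1 ⊕ in2)) ∧ in3
u6 = u1 ∧ u5 = (in1 ⊕ in2) ∧ ((in0 ⊕ (in1 ⊕ in2)) ∧ in3)
u8 = u4 ∨ u6 = (in0 ⊕ (in1 ⊕ in2)) ∨ ((in1 ⊕ in2) ∧ ((in0 ⊕ (in1 ⊕ in2)) ∧ in3))

(in0 ⊕ (in1 ⊕ in2)) ∨ ((in1 ⊕ in2) ∧ ((in0 ⊕ (in1 ⊕ in2)) ∧ in3))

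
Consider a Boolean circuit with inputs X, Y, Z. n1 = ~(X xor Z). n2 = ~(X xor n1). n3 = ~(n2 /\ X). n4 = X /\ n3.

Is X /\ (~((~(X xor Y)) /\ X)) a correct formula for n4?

n1 = ~(X xor Z)
n2 = ~(X xor n1) = ~(X xor (~(X xor Z)))
n3 = ~(n2 /\ X) = ~((~(X xor (~(X xor Z)))) /\ X)
n4 = X /\ n3 = X /\ (~((~(X xor (~(X xor Z)))) /\ X))
At X=1, Y=0, Z=1: circuit gives 0, formula gives 1.

No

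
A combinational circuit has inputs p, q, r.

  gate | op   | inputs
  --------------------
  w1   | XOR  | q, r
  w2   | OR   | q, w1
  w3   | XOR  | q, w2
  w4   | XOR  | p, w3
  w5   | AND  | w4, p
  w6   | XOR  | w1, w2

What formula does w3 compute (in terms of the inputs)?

q XOR (q OR (q XOR r))

w1 = q XOR r
w2 = q OR w1 = q OR (q XOR r)
w3 = q XOR w2 = q XOR (q OR (q XOR r))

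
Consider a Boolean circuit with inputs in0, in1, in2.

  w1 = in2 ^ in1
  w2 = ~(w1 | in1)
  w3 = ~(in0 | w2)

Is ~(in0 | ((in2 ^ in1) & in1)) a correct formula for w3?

w1 = in2 ^ in1
w2 = ~(w1 | in1) = ~((in2 ^ in1) | in1)
w3 = ~(in0 | w2) = ~(in0 | (~((in2 ^ in1) | in1)))
At in0=0, in1=0, in2=0: circuit gives 0, formula gives 1.

No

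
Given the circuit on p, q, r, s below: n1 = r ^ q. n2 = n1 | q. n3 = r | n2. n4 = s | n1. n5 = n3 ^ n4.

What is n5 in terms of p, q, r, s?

(r | ((r ^ q) | q)) ^ (s | (r ^ q))

n1 = r ^ q
n2 = n1 | q = (r ^ q) | q
n3 = r | n2 = r | ((r ^ q) | q)
n4 = s | n1 = s | (r ^ q)
n5 = n3 ^ n4 = (r | ((r ^ q) | q)) ^ (s | (r ^ q))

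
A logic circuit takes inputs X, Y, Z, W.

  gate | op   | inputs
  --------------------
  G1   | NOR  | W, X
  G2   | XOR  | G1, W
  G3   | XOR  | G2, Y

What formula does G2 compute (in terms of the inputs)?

G1 = W NOR X
G2 = G1 XOR W = (W NOR X) XOR W

(W NOR X) XOR W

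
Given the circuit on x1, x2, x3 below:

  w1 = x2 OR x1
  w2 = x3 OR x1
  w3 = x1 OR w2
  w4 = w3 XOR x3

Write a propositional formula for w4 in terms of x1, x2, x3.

w2 = x3 OR x1
w3 = x1 OR w2 = x1 OR (x3 OR x1)
w4 = w3 XOR x3 = (x1 OR (x3 OR x1)) XOR x3

(x1 OR (x3 OR x1)) XOR x3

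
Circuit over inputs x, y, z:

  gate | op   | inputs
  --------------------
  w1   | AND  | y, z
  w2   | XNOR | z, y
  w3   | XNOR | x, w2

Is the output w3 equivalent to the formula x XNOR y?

No

w2 = z XNOR y
w3 = x XNOR w2 = x XNOR (z XNOR y)
At x=0, y=0, z=0: circuit gives 0, formula gives 1.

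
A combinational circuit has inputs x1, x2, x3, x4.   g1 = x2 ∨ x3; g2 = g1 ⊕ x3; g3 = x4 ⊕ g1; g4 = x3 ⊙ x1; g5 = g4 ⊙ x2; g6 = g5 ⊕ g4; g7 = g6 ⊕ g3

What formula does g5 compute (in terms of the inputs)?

(x3 ⊙ x1) ⊙ x2

g4 = x3 ⊙ x1
g5 = g4 ⊙ x2 = (x3 ⊙ x1) ⊙ x2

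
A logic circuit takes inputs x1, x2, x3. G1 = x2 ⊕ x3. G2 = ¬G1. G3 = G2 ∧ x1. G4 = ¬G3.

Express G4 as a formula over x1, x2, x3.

G1 = x2 ⊕ x3
G2 = ¬G1 = ¬(x2 ⊕ x3)
G3 = G2 ∧ x1 = ¬(x2 ⊕ x3) ∧ x1
G4 = ¬G3 = ¬(¬(x2 ⊕ x3) ∧ x1)

¬(¬(x2 ⊕ x3) ∧ x1)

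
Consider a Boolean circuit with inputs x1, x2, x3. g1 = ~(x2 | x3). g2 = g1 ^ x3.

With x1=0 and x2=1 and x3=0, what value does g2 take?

0

g1 = ~(1 | 0) = 0
g2 = 0 ^ 0 = 0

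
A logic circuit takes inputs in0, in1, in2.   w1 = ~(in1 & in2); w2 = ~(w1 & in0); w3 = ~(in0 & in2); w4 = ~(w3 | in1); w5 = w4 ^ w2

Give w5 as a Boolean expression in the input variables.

w1 = ~(in1 & in2)
w2 = ~(w1 & in0) = ~((~(in1 & in2)) & in0)
w3 = ~(in0 & in2)
w4 = ~(w3 | in1) = ~((~(in0 & in2)) | in1)
w5 = w4 ^ w2 = (~((~(in0 & in2)) | in1)) ^ (~((~(in1 & in2)) & in0))

(~((~(in0 & in2)) | in1)) ^ (~((~(in1 & in2)) & in0))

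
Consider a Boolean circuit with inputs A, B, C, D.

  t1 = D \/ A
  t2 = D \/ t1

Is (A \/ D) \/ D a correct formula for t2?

Yes

t1 = D \/ A
t2 = D \/ t1 = D \/ (D \/ A)
At A=0, B=0, C=0, D=0: circuit gives 0, formula gives 0.
At A=0, B=0, C=0, D=1: circuit gives 1, formula gives 1.
Agrees on all 16 inputs.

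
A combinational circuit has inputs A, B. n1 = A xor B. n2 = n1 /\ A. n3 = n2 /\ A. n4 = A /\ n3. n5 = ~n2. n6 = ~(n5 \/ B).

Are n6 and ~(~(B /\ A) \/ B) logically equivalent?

No

n1 = A xor B
n2 = n1 /\ A = (A xor B) /\ A
n5 = ~n2 = ~((A xor B) /\ A)
n6 = ~(n5 \/ B) = ~(~((A xor B) /\ A) \/ B)
At A=1, B=0: circuit gives 1, formula gives 0.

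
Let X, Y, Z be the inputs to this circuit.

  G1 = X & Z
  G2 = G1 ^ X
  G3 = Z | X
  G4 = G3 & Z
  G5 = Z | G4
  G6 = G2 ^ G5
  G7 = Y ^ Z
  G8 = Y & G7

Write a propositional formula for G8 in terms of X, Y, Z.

G7 = Y ^ Z
G8 = Y & G7 = Y & (Y ^ Z)

Y & (Y ^ Z)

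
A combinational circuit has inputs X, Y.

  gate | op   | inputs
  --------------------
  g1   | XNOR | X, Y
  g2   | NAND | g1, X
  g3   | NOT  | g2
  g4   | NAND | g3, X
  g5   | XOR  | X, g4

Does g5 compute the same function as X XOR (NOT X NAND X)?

g1 = X XNOR Y
g2 = g1 NAND X = (X XNOR Y) NAND X
g3 = NOT g2 = NOT ((X XNOR Y) NAND X)
g4 = g3 NAND X = NOT ((X XNOR Y) NAND X) NAND X
g5 = X XOR g4 = X XOR (NOT ((X XNOR Y) NAND X) NAND X)
At X=1, Y=1: circuit gives 1, formula gives 0.

No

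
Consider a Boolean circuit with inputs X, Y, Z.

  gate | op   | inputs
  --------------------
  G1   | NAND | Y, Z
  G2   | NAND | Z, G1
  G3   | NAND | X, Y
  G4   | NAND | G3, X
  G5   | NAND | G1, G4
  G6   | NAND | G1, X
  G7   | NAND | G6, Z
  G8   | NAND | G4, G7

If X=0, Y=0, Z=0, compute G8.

0

G1 = 0 NAND 0 = 1
G3 = 0 NAND 0 = 1
G4 = 1 NAND 0 = 1
G6 = 1 NAND 0 = 1
G7 = 1 NAND 0 = 1
G8 = 1 NAND 1 = 0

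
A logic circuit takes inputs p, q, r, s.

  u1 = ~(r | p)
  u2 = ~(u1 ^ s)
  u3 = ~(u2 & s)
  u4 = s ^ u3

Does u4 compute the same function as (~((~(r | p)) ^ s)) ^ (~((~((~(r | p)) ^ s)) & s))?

No

u1 = ~(r | p)
u2 = ~(u1 ^ s) = ~((~(r | p)) ^ s)
u3 = ~(u2 & s) = ~((~((~(r | p)) ^ s)) & s)
u4 = s ^ u3 = s ^ (~((~((~(r | p)) ^ s)) & s))
At p=0, q=0, r=1, s=0: circuit gives 1, formula gives 0.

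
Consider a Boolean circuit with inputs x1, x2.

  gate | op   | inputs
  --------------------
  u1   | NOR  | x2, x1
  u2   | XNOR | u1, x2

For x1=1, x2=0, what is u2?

u1 = 0 NOR 1 = 0
u2 = 0 XNOR 0 = 1

1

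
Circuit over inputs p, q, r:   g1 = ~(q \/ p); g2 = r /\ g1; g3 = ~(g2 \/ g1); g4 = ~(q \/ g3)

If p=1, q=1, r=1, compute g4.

g1 = ~(1 \/ 1) = 0
g2 = 1 /\ 0 = 0
g3 = ~(0 \/ 0) = 1
g4 = ~(1 \/ 1) = 0

0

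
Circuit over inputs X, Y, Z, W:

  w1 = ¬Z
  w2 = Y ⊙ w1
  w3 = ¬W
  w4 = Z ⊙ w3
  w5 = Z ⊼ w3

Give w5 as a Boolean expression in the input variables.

w3 = ¬W
w5 = Z ⊼ w3 = Z ⊼ ¬W

Z ⊼ ¬W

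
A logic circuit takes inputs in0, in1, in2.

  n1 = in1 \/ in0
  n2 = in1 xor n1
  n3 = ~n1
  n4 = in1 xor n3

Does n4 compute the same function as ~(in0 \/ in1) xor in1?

n1 = in1 \/ in0
n3 = ~n1 = ~(in1 \/ in0)
n4 = in1 xor n3 = in1 xor ~(in1 \/ in0)
At in0=1, in1=0, in2=0: circuit gives 0, formula gives 0.
At in0=0, in1=0, in2=0: circuit gives 1, formula gives 1.
Agrees on all 8 inputs.

Yes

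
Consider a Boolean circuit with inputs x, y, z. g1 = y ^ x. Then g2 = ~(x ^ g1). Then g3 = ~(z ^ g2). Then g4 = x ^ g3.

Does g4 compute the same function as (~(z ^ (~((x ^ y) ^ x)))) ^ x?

g1 = y ^ x
g2 = ~(x ^ g1) = ~(x ^ (y ^ x))
g3 = ~(z ^ g2) = ~(z ^ (~(x ^ (y ^ x))))
g4 = x ^ g3 = x ^ (~(z ^ (~(x ^ (y ^ x)))))
At x=0, y=0, z=0: circuit gives 0, formula gives 0.
At x=0, y=0, z=1: circuit gives 1, formula gives 1.
Agrees on all 8 inputs.

Yes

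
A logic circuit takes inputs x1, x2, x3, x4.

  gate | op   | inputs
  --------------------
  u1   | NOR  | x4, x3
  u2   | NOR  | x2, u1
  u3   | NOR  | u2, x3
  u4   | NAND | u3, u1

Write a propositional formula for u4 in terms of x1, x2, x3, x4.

((x2 NOR (x4 NOR x3)) NOR x3) NAND (x4 NOR x3)

u1 = x4 NOR x3
u2 = x2 NOR u1 = x2 NOR (x4 NOR x3)
u3 = u2 NOR x3 = (x2 NOR (x4 NOR x3)) NOR x3
u4 = u3 NAND u1 = ((x2 NOR (x4 NOR x3)) NOR x3) NAND (x4 NOR x3)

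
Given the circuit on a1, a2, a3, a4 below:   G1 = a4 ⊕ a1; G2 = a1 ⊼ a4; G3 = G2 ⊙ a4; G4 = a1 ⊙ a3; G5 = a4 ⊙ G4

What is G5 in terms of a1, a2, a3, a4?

G4 = a1 ⊙ a3
G5 = a4 ⊙ G4 = a4 ⊙ (a1 ⊙ a3)

a4 ⊙ (a1 ⊙ a3)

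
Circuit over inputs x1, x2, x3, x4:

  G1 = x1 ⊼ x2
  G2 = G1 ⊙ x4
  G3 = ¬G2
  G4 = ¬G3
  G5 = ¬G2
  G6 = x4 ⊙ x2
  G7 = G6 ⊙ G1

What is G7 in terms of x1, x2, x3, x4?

G1 = x1 ⊼ x2
G6 = x4 ⊙ x2
G7 = G6 ⊙ G1 = (x4 ⊙ x2) ⊙ (x1 ⊼ x2)

(x4 ⊙ x2) ⊙ (x1 ⊼ x2)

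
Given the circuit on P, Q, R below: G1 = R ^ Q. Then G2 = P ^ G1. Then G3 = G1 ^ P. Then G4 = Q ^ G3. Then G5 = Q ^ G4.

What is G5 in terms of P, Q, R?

G1 = R ^ Q
G3 = G1 ^ P = (R ^ Q) ^ P
G4 = Q ^ G3 = Q ^ ((R ^ Q) ^ P)
G5 = Q ^ G4 = Q ^ (Q ^ ((R ^ Q) ^ P))

Q ^ (Q ^ ((R ^ Q) ^ P))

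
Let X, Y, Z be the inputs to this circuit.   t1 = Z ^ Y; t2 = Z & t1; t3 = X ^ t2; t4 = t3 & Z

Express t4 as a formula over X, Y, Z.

(X ^ (Z & (Z ^ Y))) & Z

t1 = Z ^ Y
t2 = Z & t1 = Z & (Z ^ Y)
t3 = X ^ t2 = X ^ (Z & (Z ^ Y))
t4 = t3 & Z = (X ^ (Z & (Z ^ Y))) & Z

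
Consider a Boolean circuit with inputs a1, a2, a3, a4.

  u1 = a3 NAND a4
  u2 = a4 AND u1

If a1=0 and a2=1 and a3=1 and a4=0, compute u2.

0

u1 = 1 NAND 0 = 1
u2 = 0 AND 1 = 0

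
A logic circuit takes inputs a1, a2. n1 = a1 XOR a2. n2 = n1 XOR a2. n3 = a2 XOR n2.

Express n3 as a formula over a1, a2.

n1 = a1 XOR a2
n2 = n1 XOR a2 = (a1 XOR a2) XOR a2
n3 = a2 XOR n2 = a2 XOR ((a1 XOR a2) XOR a2)

a2 XOR ((a1 XOR a2) XOR a2)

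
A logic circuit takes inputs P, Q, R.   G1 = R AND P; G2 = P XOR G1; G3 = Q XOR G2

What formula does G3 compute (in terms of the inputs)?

Q XOR (P XOR (R AND P))

G1 = R AND P
G2 = P XOR G1 = P XOR (R AND P)
G3 = Q XOR G2 = Q XOR (P XOR (R AND P))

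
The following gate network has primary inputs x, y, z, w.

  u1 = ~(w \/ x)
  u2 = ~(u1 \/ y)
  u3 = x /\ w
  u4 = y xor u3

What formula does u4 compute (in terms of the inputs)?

y xor (x /\ w)

u3 = x /\ w
u4 = y xor u3 = y xor (x /\ w)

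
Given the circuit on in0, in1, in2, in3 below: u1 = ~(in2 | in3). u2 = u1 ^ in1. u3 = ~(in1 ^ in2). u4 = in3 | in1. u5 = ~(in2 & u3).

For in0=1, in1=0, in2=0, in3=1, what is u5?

u3 = ~(0 ^ 0) = 1
u5 = ~(0 & 1) = 1

1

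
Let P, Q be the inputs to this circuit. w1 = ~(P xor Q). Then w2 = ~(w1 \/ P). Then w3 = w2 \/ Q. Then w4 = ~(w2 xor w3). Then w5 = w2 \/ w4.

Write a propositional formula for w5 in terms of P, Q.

(~((~(P xor Q)) \/ P)) \/ (~((~((~(P xor Q)) \/ P)) xor ((~((~(P xor Q)) \/ P)) \/ Q)))

w1 = ~(P xor Q)
w2 = ~(w1 \/ P) = ~((~(P xor Q)) \/ P)
w3 = w2 \/ Q = (~((~(P xor Q)) \/ P)) \/ Q
w4 = ~(w2 xor w3) = ~((~((~(P xor Q)) \/ P)) xor ((~((~(P xor Q)) \/ P)) \/ Q))
w5 = w2 \/ w4 = (~((~(P xor Q)) \/ P)) \/ (~((~((~(P xor Q)) \/ P)) xor ((~((~(P xor Q)) \/ P)) \/ Q)))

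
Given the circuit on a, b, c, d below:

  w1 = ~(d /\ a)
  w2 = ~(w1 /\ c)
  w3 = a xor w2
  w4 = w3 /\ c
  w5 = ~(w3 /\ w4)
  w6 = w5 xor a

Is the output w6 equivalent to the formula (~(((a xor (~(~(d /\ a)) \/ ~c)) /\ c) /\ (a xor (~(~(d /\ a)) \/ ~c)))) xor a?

w1 = ~(d /\ a)
w2 = ~(w1 /\ c) = ~((~(d /\ a)) /\ c)
w3 = a xor w2 = a xor (~((~(d /\ a)) /\ c))
w4 = w3 /\ c = (a xor (~((~(d /\ a)) /\ c))) /\ c
w5 = ~(w3 /\ w4) = ~((a xor (~((~(d /\ a)) /\ c))) /\ ((a xor (~((~(d /\ a)) /\ c))) /\ c))
w6 = w5 xor a = (~((a xor (~((~(d /\ a)) /\ c))) /\ ((a xor (~((~(d /\ a)) /\ c))) /\ c))) xor a
At a=1, b=0, c=0, d=0: circuit gives 0, formula gives 0.
At a=0, b=0, c=0, d=0: circuit gives 1, formula gives 1.
Agrees on all 16 inputs.

Yes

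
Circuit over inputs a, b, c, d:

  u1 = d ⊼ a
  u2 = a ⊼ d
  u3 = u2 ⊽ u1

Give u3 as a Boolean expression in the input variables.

u1 = d ⊼ a
u2 = a ⊼ d
u3 = u2 ⊽ u1 = (a ⊼ d) ⊽ (d ⊼ a)

(a ⊼ d) ⊽ (d ⊼ a)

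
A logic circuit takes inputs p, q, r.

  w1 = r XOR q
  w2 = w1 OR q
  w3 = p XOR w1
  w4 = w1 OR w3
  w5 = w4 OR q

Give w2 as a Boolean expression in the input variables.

w1 = r XOR q
w2 = w1 OR q = (r XOR q) OR q

(r XOR q) OR q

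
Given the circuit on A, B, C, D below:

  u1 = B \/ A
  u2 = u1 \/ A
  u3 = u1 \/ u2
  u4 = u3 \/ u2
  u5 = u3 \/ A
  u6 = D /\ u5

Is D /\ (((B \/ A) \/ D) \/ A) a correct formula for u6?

u1 = B \/ A
u2 = u1 \/ A = (B \/ A) \/ A
u3 = u1 \/ u2 = (B \/ A) \/ ((B \/ A) \/ A)
u5 = u3 \/ A = ((B \/ A) \/ ((B \/ A) \/ A)) \/ A
u6 = D /\ u5 = D /\ (((B \/ A) \/ ((B \/ A) \/ A)) \/ A)
At A=0, B=0, C=0, D=1: circuit gives 0, formula gives 1.

No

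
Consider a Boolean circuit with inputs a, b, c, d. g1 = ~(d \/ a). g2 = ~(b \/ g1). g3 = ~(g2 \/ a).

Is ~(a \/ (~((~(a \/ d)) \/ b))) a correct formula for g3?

g1 = ~(d \/ a)
g2 = ~(b \/ g1) = ~(b \/ (~(d \/ a)))
g3 = ~(g2 \/ a) = ~((~(b \/ (~(d \/ a)))) \/ a)
At a=0, b=0, c=0, d=1: circuit gives 0, formula gives 0.
At a=0, b=0, c=0, d=0: circuit gives 1, formula gives 1.
Agrees on all 16 inputs.

Yes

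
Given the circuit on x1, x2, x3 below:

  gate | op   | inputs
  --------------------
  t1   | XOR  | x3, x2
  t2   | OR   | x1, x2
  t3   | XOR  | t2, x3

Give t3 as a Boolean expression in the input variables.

t2 = x1 OR x2
t3 = t2 XOR x3 = (x1 OR x2) XOR x3

(x1 OR x2) XOR x3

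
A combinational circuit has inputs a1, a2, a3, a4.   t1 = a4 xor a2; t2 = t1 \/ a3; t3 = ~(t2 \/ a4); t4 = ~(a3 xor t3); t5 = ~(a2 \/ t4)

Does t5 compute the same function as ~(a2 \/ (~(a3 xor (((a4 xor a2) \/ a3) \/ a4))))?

No

t1 = a4 xor a2
t2 = t1 \/ a3 = (a4 xor a2) \/ a3
t3 = ~(t2 \/ a4) = ~(((a4 xor a2) \/ a3) \/ a4)
t4 = ~(a3 xor t3) = ~(a3 xor (~(((a4 xor a2) \/ a3) \/ a4)))
t5 = ~(a2 \/ t4) = ~(a2 \/ (~(a3 xor (~(((a4 xor a2) \/ a3) \/ a4)))))
At a1=0, a2=0, a3=0, a4=0: circuit gives 1, formula gives 0.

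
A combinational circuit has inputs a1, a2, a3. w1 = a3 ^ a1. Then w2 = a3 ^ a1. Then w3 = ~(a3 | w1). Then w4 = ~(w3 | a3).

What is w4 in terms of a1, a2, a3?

~((~(a3 | (a3 ^ a1))) | a3)

w1 = a3 ^ a1
w3 = ~(a3 | w1) = ~(a3 | (a3 ^ a1))
w4 = ~(w3 | a3) = ~((~(a3 | (a3 ^ a1))) | a3)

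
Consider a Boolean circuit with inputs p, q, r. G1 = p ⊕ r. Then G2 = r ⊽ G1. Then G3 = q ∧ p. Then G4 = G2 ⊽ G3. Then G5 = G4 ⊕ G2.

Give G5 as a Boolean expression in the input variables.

G1 = p ⊕ r
G2 = r ⊽ G1 = r ⊽ (p ⊕ r)
G3 = q ∧ p
G4 = G2 ⊽ G3 = (r ⊽ (p ⊕ r)) ⊽ (q ∧ p)
G5 = G4 ⊕ G2 = ((r ⊽ (p ⊕ r)) ⊽ (q ∧ p)) ⊕ (r ⊽ (p ⊕ r))

((r ⊽ (p ⊕ r)) ⊽ (q ∧ p)) ⊕ (r ⊽ (p ⊕ r))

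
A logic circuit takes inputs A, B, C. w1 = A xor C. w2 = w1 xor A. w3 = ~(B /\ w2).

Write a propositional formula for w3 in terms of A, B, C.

w1 = A xor C
w2 = w1 xor A = (A xor C) xor A
w3 = ~(B /\ w2) = ~(B /\ ((A xor C) xor A))

~(B /\ ((A xor C) xor A))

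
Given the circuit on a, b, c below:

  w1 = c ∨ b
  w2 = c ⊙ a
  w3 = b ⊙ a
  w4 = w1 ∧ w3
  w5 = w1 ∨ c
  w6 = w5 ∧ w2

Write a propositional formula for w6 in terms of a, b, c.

w1 = c ∨ b
w2 = c ⊙ a
w5 = w1 ∨ c = (c ∨ b) ∨ c
w6 = w5 ∧ w2 = ((c ∨ b) ∨ c) ∧ (c ⊙ a)

((c ∨ b) ∨ c) ∧ (c ⊙ a)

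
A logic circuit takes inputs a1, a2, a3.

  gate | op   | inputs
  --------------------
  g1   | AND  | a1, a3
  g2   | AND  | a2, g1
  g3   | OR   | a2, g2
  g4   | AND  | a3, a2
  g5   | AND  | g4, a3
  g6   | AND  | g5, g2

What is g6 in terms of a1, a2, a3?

g1 = a1 AND a3
g2 = a2 AND g1 = a2 AND (a1 AND a3)
g4 = a3 AND a2
g5 = g4 AND a3 = (a3 AND a2) AND a3
g6 = g5 AND g2 = ((a3 AND a2) AND a3) AND (a2 AND (a1 AND a3))

((a3 AND a2) AND a3) AND (a2 AND (a1 AND a3))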